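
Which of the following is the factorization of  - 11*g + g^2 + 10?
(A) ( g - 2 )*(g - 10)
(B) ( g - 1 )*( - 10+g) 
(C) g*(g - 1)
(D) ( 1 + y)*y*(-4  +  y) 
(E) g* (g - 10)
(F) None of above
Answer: B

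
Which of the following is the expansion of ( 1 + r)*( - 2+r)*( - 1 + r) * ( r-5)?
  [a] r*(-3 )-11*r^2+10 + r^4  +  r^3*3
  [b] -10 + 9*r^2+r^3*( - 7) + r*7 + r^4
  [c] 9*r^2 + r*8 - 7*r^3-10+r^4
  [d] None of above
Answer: b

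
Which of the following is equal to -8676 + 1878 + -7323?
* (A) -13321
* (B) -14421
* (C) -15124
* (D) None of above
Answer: D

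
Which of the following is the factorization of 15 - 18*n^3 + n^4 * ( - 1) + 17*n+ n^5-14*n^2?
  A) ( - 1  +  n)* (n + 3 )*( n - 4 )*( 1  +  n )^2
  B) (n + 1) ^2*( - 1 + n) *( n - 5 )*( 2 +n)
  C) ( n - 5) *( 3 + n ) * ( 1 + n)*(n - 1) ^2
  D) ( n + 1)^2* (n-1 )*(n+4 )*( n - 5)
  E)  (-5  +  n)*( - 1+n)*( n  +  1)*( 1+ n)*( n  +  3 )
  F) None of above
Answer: E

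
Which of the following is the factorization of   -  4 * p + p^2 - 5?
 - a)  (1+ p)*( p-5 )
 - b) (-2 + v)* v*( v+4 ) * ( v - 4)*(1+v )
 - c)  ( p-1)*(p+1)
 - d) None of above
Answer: a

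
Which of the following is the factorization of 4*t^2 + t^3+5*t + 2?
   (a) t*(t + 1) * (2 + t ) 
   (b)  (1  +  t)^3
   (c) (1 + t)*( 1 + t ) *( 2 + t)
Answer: c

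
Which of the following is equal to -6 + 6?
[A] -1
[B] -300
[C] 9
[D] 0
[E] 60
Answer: D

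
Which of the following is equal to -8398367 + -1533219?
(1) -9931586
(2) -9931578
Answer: 1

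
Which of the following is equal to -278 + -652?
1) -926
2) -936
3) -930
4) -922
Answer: 3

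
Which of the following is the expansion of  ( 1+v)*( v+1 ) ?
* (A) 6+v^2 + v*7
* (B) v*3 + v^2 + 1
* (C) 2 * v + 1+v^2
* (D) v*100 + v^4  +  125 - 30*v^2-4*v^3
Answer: C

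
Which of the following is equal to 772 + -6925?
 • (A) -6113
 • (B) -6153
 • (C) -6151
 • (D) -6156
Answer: B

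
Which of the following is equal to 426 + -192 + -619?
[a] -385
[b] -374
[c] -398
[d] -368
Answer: a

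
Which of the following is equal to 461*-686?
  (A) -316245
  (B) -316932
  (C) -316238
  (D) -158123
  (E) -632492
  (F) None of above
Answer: F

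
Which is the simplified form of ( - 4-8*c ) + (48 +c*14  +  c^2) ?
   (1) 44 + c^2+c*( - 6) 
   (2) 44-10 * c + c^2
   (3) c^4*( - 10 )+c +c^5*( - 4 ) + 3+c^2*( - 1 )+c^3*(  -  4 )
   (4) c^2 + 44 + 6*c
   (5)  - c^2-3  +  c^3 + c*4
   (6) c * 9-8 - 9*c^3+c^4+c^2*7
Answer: 4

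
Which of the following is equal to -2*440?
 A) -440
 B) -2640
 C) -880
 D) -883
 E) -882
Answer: C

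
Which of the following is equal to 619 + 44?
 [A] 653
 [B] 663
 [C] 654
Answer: B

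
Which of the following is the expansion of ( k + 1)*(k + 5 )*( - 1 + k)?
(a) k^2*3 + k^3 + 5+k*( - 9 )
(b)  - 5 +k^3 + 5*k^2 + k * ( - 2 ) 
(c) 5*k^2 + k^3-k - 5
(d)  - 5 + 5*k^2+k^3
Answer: c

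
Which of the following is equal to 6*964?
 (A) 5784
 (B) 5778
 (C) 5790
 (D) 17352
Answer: A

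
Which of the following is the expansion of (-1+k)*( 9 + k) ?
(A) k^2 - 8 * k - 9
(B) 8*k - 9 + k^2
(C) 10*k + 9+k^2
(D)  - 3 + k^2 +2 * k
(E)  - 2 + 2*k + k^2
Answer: B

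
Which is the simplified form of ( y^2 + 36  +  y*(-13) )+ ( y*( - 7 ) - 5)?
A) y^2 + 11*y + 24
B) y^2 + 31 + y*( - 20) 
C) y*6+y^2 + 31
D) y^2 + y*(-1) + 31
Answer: B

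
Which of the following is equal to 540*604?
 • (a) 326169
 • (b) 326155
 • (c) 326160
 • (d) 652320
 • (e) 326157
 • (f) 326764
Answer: c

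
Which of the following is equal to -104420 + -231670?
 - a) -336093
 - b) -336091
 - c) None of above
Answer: c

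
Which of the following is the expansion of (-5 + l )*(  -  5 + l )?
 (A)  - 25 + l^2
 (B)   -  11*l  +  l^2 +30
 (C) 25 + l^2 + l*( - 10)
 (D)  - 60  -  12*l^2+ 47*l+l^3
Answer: C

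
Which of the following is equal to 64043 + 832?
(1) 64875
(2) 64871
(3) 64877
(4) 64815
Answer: 1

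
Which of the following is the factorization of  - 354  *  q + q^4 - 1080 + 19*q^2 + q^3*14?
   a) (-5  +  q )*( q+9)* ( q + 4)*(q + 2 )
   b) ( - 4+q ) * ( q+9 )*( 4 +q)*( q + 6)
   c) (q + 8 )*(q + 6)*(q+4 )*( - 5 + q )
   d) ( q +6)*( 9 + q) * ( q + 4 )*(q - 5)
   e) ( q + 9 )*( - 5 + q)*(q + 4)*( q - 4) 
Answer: d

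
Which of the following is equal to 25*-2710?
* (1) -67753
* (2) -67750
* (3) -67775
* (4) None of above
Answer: 2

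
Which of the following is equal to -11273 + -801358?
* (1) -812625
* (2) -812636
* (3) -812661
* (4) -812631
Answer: 4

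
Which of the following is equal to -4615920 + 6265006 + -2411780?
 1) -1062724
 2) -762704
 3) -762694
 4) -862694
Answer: 3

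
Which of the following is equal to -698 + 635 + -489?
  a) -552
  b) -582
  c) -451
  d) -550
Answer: a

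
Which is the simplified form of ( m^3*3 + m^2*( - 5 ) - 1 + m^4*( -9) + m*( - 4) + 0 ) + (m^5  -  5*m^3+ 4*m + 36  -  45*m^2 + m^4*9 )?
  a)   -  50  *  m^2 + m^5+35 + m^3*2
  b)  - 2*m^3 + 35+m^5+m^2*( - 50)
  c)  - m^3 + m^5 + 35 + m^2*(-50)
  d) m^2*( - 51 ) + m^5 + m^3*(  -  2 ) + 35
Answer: b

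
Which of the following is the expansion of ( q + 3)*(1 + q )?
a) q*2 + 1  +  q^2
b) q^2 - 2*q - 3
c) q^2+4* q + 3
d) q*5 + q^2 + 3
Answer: c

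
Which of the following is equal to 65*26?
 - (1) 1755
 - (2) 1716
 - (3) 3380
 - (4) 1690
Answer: 4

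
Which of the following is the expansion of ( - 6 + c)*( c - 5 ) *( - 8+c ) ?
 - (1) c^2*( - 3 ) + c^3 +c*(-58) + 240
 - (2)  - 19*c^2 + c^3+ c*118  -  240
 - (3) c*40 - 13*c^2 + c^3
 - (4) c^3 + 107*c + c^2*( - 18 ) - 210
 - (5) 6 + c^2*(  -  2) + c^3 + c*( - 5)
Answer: 2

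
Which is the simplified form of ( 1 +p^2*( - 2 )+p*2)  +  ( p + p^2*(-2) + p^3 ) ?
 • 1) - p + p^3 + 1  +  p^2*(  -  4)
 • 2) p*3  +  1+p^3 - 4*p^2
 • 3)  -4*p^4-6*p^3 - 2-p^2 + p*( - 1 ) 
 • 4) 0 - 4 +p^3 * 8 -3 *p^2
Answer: 2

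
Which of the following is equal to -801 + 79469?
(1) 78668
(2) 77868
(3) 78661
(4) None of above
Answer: 1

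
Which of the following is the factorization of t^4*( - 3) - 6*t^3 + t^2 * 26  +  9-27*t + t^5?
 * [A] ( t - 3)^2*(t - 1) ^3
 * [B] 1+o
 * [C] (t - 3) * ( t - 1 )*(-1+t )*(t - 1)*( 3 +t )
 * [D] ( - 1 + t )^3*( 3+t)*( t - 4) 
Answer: C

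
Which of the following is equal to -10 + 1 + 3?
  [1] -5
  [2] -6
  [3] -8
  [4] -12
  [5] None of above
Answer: 2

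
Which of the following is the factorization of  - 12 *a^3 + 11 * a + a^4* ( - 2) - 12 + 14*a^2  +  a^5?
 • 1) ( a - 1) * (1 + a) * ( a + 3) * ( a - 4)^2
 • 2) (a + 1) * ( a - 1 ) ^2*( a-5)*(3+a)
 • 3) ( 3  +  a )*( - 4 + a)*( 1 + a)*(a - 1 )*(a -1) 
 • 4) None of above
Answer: 3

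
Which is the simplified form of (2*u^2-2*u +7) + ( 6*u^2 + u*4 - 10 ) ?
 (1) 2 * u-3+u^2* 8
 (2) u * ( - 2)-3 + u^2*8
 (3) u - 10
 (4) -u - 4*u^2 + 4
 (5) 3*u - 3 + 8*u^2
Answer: 1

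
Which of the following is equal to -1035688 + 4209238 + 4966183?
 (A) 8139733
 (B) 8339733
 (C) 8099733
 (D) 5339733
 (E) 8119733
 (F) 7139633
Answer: A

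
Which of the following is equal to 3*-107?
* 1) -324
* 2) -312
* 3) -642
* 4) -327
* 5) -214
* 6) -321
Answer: 6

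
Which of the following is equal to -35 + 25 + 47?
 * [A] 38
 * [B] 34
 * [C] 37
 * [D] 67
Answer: C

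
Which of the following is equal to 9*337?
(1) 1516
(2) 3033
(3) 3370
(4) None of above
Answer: 2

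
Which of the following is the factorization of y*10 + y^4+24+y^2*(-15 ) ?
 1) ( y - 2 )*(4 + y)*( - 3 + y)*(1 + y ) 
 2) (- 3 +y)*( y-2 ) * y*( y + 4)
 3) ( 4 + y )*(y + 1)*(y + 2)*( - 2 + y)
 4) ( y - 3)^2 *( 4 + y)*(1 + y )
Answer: 1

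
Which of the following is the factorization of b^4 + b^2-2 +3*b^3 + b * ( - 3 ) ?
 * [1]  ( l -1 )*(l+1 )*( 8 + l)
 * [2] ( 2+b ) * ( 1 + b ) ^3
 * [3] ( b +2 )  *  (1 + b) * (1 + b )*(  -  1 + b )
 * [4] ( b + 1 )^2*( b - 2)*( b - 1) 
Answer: 3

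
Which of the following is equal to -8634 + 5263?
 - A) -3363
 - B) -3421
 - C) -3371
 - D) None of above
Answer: C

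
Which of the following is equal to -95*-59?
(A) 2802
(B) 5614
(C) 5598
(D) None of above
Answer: D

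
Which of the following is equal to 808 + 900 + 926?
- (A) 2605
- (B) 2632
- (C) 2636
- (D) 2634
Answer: D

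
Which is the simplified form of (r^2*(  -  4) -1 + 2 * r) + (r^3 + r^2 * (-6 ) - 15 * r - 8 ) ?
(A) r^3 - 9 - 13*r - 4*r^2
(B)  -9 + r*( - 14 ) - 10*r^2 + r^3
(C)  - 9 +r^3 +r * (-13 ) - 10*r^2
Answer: C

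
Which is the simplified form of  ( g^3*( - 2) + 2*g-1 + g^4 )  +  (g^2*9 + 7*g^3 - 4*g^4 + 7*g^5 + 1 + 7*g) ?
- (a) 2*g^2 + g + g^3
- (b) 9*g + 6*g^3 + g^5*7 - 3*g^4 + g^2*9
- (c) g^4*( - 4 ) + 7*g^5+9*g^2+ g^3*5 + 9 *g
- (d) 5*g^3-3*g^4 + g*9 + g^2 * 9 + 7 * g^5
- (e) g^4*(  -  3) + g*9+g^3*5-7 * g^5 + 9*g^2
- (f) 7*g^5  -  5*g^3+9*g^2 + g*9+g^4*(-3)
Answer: d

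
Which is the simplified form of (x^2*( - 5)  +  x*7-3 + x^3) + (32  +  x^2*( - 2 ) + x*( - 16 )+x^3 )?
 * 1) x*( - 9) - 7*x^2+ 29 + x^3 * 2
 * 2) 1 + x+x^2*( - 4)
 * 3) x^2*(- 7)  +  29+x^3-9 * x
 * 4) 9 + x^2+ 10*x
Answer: 1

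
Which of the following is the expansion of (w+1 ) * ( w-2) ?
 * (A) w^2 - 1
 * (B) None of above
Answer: B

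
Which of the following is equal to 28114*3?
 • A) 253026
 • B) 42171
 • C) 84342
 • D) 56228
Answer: C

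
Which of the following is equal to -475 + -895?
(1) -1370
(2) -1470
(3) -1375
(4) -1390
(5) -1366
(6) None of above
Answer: 1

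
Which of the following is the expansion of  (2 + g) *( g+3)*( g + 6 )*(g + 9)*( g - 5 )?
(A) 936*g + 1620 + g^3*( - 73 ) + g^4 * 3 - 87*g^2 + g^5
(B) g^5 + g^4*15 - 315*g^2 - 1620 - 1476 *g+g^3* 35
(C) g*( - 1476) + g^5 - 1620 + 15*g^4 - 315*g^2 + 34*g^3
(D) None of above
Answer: B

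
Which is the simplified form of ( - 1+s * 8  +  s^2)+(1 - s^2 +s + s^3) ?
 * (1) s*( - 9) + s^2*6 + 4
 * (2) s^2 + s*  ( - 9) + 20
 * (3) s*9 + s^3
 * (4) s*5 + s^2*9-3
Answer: 3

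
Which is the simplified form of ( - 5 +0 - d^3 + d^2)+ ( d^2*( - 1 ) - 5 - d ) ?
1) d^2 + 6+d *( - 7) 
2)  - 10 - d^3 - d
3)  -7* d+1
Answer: 2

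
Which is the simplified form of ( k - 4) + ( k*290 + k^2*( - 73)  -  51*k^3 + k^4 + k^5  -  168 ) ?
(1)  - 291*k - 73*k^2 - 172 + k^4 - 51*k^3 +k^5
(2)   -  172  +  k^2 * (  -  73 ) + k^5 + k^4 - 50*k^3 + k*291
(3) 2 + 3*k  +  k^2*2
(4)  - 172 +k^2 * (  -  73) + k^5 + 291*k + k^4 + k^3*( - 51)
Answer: 4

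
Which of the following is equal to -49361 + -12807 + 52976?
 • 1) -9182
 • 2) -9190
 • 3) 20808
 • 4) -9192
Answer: 4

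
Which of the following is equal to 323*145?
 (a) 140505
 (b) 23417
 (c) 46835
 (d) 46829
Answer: c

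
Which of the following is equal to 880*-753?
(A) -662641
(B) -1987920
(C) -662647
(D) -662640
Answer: D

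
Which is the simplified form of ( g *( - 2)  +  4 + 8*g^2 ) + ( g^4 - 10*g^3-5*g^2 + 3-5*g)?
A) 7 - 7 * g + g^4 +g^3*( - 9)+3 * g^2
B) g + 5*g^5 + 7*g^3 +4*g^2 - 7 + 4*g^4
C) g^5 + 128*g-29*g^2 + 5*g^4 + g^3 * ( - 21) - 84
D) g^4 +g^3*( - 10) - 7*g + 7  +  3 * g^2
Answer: D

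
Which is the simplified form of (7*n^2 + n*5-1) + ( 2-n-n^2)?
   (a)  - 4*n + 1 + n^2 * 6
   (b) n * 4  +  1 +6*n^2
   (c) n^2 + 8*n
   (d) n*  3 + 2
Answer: b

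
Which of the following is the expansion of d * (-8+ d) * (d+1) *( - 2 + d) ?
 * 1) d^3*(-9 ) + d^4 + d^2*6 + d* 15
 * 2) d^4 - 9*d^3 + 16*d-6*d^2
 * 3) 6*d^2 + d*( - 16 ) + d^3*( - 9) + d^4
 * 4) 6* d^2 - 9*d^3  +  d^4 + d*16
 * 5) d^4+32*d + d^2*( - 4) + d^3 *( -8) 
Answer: 4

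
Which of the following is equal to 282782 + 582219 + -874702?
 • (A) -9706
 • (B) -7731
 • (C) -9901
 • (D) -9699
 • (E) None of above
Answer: E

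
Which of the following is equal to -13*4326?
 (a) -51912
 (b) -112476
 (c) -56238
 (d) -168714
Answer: c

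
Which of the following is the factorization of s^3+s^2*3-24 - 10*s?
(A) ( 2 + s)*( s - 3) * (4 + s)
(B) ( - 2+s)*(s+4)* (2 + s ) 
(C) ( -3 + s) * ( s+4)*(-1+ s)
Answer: A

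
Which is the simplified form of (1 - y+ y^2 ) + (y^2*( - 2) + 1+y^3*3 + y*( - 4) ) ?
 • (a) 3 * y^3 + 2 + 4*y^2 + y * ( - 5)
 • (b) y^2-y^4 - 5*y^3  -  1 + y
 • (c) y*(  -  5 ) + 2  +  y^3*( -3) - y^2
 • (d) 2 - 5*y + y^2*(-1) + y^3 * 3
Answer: d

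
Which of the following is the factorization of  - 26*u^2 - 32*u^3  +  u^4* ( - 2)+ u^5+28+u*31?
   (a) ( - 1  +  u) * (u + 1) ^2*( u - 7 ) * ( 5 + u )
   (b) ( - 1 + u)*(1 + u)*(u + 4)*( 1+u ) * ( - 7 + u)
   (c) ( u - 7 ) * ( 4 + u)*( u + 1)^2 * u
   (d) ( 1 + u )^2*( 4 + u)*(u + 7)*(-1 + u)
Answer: b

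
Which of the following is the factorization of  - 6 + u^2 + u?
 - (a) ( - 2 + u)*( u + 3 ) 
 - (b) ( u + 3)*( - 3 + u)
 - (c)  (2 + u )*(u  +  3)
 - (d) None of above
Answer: a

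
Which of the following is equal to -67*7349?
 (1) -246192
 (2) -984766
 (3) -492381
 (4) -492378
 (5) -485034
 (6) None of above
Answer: 6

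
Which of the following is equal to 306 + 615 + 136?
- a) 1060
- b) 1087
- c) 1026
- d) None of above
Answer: d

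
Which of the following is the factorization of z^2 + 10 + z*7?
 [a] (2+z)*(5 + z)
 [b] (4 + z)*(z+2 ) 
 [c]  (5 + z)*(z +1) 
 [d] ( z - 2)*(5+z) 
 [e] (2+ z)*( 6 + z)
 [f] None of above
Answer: a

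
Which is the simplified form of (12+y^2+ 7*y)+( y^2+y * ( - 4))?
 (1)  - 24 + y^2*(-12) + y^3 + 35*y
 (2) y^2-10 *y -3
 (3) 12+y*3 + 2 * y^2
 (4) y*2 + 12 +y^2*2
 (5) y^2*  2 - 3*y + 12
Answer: 3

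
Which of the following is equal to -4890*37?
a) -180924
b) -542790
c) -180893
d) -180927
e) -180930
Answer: e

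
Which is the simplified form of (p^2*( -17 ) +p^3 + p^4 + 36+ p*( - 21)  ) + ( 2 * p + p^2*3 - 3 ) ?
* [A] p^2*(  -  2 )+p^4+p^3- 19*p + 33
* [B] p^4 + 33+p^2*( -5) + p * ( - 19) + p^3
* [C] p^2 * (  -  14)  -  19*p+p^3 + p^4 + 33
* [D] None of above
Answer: C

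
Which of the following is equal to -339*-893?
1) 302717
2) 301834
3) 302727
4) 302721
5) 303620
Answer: 3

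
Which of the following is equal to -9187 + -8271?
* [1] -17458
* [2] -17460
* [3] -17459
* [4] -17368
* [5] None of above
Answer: 1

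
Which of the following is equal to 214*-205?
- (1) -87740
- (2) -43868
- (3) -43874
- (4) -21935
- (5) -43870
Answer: 5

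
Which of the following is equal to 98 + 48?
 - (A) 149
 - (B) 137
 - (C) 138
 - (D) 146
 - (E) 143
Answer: D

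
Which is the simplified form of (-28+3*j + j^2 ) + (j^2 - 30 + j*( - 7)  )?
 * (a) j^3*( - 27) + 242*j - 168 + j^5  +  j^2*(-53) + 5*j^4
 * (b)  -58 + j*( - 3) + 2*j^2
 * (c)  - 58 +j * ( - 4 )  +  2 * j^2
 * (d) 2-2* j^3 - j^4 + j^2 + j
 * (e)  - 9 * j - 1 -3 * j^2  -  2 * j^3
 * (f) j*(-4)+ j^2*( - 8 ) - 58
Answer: c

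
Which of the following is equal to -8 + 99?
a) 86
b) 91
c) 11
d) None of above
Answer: b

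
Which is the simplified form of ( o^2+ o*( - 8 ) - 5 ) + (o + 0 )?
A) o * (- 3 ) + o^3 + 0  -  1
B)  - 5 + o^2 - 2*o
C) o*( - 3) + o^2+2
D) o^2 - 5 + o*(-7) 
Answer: D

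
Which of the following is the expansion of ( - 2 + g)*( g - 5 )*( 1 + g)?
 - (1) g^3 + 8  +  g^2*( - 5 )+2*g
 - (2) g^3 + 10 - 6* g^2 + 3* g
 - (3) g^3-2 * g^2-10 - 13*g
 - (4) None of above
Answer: 2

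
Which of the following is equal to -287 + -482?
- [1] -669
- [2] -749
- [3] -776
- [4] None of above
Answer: 4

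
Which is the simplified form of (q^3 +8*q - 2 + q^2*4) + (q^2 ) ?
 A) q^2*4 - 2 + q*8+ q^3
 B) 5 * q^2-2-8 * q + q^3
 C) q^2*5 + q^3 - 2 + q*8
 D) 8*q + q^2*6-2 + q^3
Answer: C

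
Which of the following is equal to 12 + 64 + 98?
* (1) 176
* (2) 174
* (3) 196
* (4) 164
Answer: 2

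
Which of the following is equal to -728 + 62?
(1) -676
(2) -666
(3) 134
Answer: 2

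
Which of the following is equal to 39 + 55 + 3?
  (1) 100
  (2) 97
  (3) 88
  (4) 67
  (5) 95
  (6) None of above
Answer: 2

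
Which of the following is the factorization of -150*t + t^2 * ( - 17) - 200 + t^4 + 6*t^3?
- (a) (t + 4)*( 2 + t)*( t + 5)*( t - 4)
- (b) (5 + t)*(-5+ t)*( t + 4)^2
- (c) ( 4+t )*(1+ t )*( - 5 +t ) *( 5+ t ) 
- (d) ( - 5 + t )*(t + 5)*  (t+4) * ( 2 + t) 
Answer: d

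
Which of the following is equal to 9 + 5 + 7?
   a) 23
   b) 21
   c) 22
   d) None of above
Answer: b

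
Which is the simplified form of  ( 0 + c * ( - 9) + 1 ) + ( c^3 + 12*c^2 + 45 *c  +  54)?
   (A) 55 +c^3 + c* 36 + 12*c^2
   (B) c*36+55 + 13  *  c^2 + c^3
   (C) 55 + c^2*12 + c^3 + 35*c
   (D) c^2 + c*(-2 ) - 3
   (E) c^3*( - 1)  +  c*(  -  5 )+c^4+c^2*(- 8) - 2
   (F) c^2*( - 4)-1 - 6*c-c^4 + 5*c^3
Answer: A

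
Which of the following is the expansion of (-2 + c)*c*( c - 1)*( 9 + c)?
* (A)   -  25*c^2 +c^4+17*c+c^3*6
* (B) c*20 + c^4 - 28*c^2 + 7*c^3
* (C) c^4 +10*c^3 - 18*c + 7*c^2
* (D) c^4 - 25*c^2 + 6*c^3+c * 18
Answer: D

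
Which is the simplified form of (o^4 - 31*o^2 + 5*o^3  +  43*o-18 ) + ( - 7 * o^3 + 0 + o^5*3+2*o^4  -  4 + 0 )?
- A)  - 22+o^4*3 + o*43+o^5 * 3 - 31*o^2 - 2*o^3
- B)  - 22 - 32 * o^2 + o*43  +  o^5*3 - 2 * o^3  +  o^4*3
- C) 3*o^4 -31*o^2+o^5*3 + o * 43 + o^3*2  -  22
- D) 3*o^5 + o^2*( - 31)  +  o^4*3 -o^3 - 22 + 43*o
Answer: A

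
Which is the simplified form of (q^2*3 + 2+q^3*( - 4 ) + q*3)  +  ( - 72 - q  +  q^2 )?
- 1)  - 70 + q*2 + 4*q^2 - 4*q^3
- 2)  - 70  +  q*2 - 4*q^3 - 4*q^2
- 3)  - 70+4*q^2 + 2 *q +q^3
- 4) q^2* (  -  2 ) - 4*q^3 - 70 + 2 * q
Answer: 1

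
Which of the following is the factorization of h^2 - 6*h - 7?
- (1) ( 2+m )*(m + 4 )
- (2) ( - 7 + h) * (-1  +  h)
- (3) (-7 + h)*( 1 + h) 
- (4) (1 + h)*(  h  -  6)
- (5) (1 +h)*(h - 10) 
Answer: 3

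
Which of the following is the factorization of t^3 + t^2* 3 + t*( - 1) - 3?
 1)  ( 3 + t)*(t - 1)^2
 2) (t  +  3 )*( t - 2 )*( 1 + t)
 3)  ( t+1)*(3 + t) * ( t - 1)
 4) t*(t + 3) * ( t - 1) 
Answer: 3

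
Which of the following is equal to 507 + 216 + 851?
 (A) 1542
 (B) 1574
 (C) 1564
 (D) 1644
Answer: B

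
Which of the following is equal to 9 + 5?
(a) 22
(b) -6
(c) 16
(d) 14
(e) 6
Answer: d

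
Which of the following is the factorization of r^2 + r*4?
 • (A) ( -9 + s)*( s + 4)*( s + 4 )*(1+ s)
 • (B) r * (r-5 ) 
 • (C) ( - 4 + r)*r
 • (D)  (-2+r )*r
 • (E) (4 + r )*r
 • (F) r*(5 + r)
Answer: E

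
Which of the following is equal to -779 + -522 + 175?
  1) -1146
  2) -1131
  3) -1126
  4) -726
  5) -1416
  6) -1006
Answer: 3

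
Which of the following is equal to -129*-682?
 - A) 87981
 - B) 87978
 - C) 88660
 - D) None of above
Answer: B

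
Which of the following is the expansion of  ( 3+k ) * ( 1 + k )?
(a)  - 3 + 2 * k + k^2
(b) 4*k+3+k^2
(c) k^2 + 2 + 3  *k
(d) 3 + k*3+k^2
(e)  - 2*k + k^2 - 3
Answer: b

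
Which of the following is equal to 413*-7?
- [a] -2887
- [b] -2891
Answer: b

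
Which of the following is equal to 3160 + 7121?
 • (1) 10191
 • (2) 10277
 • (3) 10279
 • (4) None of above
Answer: 4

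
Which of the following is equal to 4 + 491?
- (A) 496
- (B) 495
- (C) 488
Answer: B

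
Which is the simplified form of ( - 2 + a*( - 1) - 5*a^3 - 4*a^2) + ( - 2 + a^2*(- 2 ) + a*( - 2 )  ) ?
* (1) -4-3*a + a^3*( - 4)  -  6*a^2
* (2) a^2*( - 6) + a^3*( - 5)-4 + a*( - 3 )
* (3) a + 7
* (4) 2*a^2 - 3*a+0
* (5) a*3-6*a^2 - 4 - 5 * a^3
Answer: 2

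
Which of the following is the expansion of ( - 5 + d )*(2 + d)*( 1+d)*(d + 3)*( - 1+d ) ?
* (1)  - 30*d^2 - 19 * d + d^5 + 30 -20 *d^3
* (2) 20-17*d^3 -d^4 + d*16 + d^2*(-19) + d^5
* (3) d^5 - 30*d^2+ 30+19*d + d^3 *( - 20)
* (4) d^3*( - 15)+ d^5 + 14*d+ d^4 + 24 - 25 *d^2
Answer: 3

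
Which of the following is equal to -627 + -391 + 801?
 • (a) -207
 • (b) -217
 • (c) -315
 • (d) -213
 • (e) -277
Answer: b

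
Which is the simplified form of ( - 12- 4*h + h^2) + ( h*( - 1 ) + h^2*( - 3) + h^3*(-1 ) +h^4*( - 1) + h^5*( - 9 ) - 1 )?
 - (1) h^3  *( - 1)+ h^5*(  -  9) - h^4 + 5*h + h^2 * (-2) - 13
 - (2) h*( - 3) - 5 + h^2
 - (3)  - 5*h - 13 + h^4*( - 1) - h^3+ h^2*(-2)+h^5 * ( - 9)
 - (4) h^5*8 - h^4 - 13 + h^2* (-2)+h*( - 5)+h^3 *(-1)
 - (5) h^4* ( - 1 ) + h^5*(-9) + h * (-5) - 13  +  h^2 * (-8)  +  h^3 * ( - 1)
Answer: 3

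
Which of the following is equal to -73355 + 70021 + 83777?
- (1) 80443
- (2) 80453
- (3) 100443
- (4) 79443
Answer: 1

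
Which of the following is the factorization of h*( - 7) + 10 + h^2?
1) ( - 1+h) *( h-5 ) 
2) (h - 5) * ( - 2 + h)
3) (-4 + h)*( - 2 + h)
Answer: 2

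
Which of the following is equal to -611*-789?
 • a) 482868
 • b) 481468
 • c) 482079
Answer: c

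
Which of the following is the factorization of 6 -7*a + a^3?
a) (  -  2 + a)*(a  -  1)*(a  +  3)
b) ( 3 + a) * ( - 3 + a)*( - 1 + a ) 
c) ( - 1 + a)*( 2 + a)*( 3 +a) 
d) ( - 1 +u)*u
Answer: a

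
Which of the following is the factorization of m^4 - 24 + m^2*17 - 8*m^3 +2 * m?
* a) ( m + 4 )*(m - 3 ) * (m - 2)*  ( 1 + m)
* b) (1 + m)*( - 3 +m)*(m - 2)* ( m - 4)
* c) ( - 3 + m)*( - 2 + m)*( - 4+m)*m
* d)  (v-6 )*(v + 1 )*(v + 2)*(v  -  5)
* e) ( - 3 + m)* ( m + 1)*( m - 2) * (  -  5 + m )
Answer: b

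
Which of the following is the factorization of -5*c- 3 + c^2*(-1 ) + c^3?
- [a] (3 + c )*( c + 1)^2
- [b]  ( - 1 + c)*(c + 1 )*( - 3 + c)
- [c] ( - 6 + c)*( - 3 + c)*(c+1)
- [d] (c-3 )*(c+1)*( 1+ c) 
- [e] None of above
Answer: d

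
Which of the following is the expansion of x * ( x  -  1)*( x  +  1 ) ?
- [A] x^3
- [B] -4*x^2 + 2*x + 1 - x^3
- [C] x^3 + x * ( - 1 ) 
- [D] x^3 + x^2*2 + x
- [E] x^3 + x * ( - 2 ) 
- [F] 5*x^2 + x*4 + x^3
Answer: C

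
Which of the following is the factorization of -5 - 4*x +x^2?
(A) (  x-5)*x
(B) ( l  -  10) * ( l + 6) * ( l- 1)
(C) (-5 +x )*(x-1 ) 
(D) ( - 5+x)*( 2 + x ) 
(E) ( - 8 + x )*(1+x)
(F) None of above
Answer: F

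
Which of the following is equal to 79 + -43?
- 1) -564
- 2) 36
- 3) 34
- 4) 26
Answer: 2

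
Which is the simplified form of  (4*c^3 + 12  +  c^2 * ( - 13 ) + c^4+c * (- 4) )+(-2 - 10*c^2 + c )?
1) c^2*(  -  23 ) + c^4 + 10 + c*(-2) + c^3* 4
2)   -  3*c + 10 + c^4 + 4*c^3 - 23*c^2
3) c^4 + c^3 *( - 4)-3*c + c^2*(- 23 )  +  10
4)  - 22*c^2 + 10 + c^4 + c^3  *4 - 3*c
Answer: 2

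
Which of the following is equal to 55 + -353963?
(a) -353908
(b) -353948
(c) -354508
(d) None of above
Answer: a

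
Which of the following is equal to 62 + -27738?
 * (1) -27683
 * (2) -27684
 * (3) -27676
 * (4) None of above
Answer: 3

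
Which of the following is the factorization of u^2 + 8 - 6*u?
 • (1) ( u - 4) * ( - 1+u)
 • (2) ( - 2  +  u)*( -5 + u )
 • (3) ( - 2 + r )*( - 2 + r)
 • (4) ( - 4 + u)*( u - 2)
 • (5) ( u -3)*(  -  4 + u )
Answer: 4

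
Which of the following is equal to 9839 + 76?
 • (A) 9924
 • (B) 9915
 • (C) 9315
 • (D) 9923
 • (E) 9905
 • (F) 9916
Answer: B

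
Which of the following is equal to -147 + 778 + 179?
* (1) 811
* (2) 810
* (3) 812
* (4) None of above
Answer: 2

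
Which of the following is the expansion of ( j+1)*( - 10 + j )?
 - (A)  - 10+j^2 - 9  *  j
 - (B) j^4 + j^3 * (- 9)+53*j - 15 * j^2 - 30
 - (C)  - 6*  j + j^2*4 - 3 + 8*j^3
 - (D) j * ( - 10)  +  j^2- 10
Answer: A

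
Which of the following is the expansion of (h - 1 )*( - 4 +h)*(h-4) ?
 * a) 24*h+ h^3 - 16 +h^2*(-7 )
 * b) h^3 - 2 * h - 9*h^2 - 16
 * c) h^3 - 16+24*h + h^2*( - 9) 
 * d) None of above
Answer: c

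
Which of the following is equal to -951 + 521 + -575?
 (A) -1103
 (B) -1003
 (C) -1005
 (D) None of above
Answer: C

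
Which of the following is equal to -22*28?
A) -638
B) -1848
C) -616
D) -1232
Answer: C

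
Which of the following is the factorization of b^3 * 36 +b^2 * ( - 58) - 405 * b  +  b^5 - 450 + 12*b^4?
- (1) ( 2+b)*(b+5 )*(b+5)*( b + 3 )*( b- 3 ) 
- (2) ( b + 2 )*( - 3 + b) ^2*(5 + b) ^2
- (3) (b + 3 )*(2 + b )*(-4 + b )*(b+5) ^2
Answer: 1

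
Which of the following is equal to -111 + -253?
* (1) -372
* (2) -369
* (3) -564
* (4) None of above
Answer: 4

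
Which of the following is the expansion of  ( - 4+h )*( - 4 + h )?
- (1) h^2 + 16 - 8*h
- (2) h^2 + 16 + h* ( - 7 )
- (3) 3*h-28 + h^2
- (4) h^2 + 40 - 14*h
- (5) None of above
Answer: 1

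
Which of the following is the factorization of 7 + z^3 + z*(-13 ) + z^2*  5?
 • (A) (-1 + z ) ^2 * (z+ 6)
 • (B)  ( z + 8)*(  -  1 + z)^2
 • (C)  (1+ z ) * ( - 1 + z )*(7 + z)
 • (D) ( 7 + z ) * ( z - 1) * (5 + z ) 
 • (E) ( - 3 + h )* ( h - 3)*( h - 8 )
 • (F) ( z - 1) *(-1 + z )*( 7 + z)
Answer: F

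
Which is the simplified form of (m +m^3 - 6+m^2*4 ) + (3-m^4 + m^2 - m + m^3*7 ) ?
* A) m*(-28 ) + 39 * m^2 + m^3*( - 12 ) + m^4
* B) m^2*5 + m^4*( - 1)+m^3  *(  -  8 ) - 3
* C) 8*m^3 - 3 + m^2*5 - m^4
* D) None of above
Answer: C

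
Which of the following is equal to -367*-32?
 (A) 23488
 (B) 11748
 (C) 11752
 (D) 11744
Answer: D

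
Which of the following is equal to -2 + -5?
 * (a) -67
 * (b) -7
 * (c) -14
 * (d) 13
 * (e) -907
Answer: b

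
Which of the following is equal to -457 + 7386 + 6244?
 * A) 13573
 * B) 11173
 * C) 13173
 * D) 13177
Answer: C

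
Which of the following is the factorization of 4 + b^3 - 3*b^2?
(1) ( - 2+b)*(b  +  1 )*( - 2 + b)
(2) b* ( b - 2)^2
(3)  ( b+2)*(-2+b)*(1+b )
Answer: 1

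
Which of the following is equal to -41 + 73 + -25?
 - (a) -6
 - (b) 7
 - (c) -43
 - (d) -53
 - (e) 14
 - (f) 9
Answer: b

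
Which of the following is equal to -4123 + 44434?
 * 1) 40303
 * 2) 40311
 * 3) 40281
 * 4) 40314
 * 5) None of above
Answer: 2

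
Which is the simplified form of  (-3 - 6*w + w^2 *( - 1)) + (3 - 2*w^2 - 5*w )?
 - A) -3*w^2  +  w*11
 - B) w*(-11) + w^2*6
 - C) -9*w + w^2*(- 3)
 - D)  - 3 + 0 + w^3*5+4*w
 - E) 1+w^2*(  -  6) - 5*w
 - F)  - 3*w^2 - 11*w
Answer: F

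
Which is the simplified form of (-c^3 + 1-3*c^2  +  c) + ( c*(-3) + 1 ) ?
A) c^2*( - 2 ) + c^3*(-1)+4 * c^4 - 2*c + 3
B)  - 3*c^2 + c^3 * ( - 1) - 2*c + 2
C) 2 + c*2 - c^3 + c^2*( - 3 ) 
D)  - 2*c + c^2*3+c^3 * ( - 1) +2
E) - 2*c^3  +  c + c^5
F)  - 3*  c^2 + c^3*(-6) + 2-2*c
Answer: B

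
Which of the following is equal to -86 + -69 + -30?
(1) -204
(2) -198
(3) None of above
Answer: 3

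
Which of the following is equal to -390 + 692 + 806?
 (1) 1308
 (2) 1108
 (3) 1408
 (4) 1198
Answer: 2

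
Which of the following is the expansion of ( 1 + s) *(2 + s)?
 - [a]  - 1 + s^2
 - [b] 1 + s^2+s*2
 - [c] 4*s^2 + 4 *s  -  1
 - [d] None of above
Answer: d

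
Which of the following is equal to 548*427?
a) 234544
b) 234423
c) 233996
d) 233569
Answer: c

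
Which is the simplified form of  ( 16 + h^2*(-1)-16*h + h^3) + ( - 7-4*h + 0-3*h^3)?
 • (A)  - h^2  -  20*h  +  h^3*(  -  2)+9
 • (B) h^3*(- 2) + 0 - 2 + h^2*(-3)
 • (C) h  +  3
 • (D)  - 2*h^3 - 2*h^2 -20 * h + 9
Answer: A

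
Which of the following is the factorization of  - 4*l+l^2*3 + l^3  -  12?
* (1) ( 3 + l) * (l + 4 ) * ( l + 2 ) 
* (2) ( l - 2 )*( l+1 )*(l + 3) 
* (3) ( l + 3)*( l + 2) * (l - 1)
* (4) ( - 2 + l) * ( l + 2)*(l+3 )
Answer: 4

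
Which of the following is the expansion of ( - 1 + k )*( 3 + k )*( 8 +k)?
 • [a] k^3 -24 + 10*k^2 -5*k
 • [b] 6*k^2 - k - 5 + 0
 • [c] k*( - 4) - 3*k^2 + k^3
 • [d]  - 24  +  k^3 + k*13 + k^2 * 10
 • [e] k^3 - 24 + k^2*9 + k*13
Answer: d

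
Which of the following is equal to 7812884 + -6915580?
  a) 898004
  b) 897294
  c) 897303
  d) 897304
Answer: d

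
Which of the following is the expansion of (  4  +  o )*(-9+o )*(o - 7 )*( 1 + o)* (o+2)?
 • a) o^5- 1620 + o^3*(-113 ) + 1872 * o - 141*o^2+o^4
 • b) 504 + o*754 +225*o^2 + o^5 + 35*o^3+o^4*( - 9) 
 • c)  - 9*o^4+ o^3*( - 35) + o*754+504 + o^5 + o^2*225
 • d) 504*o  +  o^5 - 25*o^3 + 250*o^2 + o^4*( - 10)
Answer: c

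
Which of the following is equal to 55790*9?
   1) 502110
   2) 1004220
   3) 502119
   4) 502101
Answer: 1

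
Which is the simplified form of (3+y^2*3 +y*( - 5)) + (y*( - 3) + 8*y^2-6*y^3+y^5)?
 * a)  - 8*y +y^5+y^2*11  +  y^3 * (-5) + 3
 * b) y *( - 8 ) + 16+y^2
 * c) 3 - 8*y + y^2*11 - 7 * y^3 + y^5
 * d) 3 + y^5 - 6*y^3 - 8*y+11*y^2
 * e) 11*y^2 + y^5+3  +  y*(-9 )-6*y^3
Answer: d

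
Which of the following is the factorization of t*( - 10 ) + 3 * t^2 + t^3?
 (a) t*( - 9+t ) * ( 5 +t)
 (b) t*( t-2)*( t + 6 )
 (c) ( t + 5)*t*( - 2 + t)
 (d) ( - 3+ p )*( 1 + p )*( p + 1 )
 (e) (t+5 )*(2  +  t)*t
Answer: c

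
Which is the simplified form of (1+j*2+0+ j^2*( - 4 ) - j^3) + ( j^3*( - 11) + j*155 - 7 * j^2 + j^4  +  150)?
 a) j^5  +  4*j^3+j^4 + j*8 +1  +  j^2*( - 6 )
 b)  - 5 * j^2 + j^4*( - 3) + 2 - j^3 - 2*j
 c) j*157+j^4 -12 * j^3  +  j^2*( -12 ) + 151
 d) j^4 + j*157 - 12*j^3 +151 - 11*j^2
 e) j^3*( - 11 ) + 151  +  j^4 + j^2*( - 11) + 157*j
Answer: d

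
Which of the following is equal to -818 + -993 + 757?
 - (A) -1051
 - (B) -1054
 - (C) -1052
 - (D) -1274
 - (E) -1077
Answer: B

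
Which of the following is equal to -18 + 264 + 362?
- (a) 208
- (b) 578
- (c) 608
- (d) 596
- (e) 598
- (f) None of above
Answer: c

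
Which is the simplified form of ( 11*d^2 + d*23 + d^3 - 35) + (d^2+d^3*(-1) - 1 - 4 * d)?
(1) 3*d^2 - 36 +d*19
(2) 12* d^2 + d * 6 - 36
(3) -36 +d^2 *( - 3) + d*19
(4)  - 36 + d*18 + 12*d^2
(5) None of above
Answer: 5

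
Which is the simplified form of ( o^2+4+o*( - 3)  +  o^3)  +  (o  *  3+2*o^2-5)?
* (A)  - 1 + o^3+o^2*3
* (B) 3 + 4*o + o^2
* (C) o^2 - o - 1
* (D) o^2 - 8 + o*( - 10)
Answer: A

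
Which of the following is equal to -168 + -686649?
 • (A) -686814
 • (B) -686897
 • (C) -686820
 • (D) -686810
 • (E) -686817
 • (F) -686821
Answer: E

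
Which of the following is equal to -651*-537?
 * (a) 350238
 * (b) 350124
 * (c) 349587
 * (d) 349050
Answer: c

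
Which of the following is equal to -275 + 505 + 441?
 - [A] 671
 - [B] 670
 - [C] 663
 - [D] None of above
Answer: A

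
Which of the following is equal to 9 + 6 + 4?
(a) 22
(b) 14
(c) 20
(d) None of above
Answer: d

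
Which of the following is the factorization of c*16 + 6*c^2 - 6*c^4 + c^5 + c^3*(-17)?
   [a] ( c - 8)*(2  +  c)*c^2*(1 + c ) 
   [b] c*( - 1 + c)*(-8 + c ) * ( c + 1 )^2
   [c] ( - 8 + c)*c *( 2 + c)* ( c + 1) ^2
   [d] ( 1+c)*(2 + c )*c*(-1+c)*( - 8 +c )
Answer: d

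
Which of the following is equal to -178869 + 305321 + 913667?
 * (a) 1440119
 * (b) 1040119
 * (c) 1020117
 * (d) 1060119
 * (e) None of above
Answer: b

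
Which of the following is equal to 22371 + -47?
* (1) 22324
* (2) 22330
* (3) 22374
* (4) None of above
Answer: 1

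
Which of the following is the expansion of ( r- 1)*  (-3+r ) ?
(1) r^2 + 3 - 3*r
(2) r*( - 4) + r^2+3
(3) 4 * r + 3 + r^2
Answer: 2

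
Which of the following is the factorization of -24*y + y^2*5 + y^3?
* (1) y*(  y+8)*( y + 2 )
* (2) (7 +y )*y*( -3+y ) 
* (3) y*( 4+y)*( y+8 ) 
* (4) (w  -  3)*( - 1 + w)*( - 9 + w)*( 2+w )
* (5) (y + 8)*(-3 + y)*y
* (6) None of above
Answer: 5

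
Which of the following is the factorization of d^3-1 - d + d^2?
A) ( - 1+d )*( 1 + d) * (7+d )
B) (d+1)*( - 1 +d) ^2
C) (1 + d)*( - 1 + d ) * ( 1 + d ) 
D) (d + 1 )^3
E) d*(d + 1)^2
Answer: C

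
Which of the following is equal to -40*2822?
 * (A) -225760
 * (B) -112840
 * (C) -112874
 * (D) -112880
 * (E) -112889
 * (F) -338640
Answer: D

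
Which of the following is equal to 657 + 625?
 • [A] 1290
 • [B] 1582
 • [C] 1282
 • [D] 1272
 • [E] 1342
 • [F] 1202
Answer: C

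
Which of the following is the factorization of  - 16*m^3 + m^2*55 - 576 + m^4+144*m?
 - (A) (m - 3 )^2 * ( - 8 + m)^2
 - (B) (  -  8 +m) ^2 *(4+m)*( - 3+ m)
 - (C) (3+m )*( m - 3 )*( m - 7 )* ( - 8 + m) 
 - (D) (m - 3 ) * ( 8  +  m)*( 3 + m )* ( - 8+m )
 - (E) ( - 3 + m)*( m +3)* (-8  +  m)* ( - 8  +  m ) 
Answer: E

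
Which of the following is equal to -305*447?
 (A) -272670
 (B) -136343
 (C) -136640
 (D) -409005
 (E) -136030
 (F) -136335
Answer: F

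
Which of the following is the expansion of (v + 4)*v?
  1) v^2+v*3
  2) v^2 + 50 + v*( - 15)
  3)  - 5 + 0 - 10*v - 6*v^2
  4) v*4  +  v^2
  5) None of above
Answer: 4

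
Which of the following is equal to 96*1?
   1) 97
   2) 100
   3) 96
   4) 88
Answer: 3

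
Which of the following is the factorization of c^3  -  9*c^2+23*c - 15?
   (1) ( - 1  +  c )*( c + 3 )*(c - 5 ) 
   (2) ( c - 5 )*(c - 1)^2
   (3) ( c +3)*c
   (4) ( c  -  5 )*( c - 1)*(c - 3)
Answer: 4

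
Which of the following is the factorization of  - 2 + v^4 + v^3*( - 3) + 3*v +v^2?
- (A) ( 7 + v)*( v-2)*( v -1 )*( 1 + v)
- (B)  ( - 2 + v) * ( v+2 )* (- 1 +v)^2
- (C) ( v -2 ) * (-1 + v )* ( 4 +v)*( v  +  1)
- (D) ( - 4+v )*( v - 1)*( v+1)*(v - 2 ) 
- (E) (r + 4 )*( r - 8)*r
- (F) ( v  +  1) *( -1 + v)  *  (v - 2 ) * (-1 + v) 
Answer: F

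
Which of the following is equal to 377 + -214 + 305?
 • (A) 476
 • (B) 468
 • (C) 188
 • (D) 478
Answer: B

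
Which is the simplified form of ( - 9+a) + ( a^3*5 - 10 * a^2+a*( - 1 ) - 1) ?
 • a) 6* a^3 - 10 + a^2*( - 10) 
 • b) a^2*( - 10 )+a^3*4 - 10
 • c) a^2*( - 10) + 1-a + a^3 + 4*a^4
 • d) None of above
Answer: d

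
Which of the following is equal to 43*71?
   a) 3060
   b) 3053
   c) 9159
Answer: b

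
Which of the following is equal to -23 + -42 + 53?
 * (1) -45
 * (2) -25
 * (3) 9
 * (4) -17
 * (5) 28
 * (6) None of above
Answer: 6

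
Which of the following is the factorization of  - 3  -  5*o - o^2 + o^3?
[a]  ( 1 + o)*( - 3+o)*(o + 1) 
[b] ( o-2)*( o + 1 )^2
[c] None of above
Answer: a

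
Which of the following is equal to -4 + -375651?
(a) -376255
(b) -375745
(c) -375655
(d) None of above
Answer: c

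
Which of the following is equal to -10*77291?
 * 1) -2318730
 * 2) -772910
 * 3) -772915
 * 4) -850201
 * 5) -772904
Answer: 2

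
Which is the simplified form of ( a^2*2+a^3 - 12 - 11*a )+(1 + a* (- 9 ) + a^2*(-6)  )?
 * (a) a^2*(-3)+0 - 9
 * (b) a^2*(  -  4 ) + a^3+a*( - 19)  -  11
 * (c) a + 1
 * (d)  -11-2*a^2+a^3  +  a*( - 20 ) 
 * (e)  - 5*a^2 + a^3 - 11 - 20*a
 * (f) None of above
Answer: f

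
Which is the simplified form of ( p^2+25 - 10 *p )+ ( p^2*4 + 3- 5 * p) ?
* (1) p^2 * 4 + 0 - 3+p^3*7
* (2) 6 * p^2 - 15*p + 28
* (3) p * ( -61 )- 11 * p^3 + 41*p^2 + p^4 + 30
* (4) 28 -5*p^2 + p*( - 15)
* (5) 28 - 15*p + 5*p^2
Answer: 5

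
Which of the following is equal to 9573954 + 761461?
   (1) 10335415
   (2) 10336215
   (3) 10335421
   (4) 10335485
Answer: 1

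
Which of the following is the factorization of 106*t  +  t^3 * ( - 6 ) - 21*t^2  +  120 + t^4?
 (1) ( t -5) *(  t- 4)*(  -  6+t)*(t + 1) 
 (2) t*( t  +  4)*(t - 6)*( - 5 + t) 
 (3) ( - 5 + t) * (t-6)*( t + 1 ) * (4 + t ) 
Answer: 3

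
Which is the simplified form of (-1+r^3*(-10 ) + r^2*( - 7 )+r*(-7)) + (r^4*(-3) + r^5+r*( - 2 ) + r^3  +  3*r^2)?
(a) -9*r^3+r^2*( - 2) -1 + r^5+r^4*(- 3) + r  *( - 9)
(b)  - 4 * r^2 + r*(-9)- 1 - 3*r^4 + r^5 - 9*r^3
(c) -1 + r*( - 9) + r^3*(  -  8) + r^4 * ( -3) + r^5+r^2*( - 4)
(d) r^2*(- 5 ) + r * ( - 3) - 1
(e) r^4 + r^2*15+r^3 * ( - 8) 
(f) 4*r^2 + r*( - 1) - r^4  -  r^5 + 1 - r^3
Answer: b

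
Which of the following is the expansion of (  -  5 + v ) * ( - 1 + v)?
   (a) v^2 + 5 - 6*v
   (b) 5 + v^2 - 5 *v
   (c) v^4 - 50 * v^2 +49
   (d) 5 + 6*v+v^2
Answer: a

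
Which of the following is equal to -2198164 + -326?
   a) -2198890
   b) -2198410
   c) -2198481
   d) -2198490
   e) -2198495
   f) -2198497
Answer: d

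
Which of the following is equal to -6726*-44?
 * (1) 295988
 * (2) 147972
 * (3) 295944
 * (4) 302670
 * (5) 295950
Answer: 3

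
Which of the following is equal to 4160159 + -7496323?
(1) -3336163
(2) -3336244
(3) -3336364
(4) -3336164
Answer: 4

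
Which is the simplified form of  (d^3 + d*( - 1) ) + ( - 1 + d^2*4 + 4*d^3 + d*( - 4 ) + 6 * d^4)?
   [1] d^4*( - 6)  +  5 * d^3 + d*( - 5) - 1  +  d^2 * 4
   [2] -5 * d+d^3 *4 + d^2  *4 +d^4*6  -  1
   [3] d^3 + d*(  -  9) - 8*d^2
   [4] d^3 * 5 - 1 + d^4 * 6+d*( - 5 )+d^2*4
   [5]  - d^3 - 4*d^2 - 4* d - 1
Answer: 4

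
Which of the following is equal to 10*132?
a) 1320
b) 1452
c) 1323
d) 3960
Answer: a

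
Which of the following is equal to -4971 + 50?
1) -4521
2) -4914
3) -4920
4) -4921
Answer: 4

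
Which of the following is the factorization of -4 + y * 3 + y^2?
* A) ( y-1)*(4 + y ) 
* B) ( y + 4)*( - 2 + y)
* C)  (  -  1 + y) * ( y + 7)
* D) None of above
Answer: A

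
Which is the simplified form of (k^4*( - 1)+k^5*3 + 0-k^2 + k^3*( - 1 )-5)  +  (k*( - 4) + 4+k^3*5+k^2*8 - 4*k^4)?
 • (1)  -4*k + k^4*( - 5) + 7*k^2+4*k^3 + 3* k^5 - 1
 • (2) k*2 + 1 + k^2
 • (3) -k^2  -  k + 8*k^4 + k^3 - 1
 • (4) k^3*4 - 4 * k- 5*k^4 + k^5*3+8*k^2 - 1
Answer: 1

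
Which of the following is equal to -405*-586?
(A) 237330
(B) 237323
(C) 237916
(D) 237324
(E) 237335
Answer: A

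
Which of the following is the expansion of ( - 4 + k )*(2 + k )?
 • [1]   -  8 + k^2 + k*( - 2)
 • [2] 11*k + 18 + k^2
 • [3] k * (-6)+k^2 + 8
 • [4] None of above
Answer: 1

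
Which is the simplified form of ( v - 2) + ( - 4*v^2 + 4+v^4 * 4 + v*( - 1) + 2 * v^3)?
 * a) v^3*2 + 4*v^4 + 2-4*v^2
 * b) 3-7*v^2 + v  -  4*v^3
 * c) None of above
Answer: a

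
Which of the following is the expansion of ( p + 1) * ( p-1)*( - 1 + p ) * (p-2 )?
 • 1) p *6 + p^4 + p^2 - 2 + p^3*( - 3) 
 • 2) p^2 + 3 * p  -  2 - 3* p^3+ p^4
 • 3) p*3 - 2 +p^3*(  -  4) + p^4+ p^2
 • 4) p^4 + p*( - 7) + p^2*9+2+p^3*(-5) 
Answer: 2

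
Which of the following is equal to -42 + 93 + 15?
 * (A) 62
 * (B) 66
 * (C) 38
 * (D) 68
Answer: B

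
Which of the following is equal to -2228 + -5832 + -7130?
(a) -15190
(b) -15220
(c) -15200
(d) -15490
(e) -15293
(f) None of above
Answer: a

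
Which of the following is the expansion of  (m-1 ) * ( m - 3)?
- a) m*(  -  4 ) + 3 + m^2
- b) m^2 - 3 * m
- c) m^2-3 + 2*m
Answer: a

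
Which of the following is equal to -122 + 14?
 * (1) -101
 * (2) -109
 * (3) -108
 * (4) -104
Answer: 3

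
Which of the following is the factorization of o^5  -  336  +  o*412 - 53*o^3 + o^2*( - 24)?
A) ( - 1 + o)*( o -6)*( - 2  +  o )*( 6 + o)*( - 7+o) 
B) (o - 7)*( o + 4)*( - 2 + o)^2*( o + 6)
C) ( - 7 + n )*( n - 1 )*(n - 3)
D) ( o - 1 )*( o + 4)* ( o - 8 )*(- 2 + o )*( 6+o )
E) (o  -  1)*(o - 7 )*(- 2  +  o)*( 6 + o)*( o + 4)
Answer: E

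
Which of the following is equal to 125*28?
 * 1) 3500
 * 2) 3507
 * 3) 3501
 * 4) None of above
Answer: 1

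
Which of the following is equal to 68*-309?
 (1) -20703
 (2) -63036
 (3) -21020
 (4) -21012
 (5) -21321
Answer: 4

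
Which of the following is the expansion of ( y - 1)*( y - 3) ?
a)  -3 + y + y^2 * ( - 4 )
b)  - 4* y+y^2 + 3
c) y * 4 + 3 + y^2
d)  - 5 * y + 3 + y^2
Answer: b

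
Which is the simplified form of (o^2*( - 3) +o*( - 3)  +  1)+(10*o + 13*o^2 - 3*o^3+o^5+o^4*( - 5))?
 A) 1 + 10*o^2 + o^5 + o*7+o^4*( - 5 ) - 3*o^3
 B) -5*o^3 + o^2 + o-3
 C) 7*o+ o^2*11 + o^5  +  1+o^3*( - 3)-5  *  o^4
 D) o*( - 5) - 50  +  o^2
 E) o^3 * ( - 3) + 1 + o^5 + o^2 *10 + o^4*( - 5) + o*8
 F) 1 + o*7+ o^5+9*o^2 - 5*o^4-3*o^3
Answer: A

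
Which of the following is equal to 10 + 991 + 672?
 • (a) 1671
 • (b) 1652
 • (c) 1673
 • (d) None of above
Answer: c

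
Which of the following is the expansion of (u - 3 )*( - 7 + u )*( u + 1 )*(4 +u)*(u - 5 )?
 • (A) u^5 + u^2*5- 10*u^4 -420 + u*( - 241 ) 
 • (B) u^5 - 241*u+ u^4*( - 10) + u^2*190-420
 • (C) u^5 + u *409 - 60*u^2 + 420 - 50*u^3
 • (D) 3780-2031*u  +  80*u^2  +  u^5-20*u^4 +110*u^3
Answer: B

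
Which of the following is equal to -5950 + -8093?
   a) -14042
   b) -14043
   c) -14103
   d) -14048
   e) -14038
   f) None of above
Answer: b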